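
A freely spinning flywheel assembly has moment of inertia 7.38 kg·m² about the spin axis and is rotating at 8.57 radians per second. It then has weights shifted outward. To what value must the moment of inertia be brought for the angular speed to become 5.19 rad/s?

I₂ ≈ 12.2 kg·m²

With no external torque about the axis, L is conserved: I₁ω₁ = I₂ω₂.
I₂ = I₁ω₁ / ω₂ = (7.38)(8.57) / (5.19) = 12.19 kg·m².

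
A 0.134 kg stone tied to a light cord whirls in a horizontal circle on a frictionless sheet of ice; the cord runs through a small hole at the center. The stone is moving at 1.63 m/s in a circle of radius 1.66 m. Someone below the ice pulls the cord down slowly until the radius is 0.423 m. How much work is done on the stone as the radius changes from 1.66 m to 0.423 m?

Central (radial) force ⇒ zero torque about the center ⇒ m v r is constant.
v₂ = v₁ r₁ / r₂ = (1.63)(1.66) / (0.423) = 6.397 m/s.
W = ΔKE = ½m(v₂² − v₁²) = 2.563 J.

W ≈ 2.56 J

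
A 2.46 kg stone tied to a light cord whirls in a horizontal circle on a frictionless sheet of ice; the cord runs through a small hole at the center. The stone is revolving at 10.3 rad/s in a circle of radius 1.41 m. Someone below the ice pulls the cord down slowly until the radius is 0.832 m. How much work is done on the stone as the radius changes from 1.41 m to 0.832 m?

W ≈ 486 J

The constraining force is radial, so m r² ω about the center is conserved.
ω₂ = ω₁ (r₁/r₂)² = (10.3)(1.41/0.832)² = 29.58 rad/s.
W = ΔKE = ½m(v₂² − v₁²) = 485.7 J.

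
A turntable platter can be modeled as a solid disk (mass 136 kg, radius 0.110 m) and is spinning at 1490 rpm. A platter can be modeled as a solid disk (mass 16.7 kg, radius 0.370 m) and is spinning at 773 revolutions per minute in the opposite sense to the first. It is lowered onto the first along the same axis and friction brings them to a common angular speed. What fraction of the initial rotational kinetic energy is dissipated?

fraction ≈ 0.976

No external torque acts about the common axis, so total angular momentum is conserved.
Moments of inertia: I_A = ½(136)(0.110)² = 0.8228 kg·m²; I_B = ½(16.7)(0.370)² = 1.143 kg·m².
Taking A's sense as positive: L = (0.8228)(1490) − (1.143)(773) = 342.3 kg·m²·rpm.
Combined I = 0.8228 + 1.143 = 1.966 kg·m².
ω_f = L / I = 342.3 / 1.966 = 174.1 rpm.
KE_i = ½ΣIω² = 13760 J; KE_f = ½(1.966)(18.24)² = 326.9 J.
Fraction dissipated = (KE_i − KE_f)/KE_i = 0.9762.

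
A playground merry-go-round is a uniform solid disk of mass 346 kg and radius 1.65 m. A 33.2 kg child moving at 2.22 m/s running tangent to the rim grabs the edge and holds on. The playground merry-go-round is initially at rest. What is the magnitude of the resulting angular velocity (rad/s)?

|ω_f| ≈ 0.217 rad/s

About the axle the impulsive forces during the collision are internal, so angular momentum about that axis is conserved.
I_p = ½(346)(1.65)² = 471.0 kg·m². Taking the sense of the child's angular momentum as positive, L_{child} = m v R = (33.2)(2.22)(1.65) = 121.6 kg·m²/s.
L_i = 0 + 121.6 = 121.6 kg·m²/s.
After sticking, I_f = I_p + m R² = 471.0 + (33.2)(1.65)² = 561.4 kg·m².
ω_f = L_i / I_f = 121.6 / 561.4 = 0.2166 rad/s.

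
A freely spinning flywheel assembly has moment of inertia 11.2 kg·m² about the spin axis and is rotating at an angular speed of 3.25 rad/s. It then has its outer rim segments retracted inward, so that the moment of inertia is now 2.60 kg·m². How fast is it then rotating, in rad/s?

ω₂ ≈ 14.0 rad/s

No external torque acts about the spin axis, so angular momentum is conserved.
ω₂ = I₁ω₁ / I₂ = (11.20)(3.25 rad/s) / (2.600) = 14.00 rad/s.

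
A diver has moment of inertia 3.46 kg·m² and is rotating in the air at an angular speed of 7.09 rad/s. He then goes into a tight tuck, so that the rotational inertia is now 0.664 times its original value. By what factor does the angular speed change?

ω₂/ω₁ ≈ 1.51

Angular momentum about the spin axis is conserved since the torque about it is zero.
I₂ = 0.664 × 3.46 = 2.297 kg·m².
ω₂/ω₁ = I₁/I₂ = 3.460 / 2.297 = 1.506.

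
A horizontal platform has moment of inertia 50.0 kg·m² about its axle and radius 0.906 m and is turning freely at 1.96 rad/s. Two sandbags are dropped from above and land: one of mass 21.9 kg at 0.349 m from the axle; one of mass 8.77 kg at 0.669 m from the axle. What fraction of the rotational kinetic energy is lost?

No external torque acts about the axle; L_before = L_after.
Added inertia Σmr² = (21.9)(0.349)² + (8.77)(0.669)² = 6.593 kg·m²; I_f = 50.00 + 6.593 = 56.59 kg·m².
ω_f = I_p ω_i / I_f = (50.00)(1.96) / 56.59 = 1.732 rad/s.
KE_i = ½(50.00)(1.960 rad/s)² = 96.04 J; KE_f = ½(56.59)(1.732)² = 84.85 J.
Fraction lost = 0.1165.

fraction ≈ 0.116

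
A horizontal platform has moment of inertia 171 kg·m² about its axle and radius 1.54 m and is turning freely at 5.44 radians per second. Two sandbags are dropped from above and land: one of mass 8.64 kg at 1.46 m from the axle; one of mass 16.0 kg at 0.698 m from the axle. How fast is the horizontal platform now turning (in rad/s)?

ω_f ≈ 4.72 rad/s

The added mass arrives with no angular momentum about the axle, and any external torque about the axle is negligible, so the system's angular momentum is conserved.
Added inertia Σmr² = (8.64)(1.46)² + (16.0)(0.698)² = 26.21 kg·m²; I_f = 171.0 + 26.21 = 197.2 kg·m².
ω_f = I_p ω_i / I_f = (171.0)(5.44) / 197.2 = 4.717 rad/s.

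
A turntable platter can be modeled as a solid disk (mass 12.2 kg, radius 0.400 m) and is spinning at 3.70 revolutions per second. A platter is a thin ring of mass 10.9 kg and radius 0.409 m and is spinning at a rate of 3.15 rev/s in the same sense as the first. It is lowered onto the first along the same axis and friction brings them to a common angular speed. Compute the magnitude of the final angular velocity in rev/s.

|ω_f| ≈ 3.34 rev/s

No external torque acts about the common axis, so total angular momentum is conserved.
Moments of inertia: I_A = ½(12.2)(0.400)² = 0.9760 kg·m²; I_B = (10.9)(0.409)² = 1.823 kg·m².
Taking A's sense as positive: L = (0.9760)(3.70) + (1.823)(3.15) = 9.355 kg·m²·rev/s.
Combined I = 0.9760 + 1.823 = 2.799 kg·m².
ω_f = L / I = 9.355 / 2.799 = 3.342 rev/s.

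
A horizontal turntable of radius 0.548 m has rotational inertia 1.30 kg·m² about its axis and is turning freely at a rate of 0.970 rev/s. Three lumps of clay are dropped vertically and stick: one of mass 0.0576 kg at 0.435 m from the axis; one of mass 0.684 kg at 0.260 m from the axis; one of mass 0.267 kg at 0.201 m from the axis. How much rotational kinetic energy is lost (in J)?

energy lost ≈ 1.20 J

The added mass arrives with no angular momentum about the axis, and any external torque about the axis is negligible, so the system's angular momentum is conserved.
Added inertia Σmr² = (0.0576)(0.435)² + (0.684)(0.260)² + (0.267)(0.201)² = 0.06792 kg·m²; I_f = 1.300 + 0.06792 = 1.368 kg·m².
ω_f = I_p ω_i / I_f = (1.300)(0.970) / 1.368 = 0.9218 rev/s.
KE_i = ½(1.300)(6.095 rad/s)² = 24.14 J; KE_f = ½(1.368)(5.792)² = 22.95 J.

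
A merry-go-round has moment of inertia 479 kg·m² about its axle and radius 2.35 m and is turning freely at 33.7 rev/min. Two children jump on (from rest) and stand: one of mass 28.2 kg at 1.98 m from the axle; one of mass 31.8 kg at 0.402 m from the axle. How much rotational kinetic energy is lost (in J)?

energy lost ≈ 580 J

No external torque acts about the axle; L_before = L_after.
Added inertia Σmr² = (28.2)(1.98)² + (31.8)(0.402)² = 115.7 kg·m²; I_f = 479.0 + 115.7 = 594.7 kg·m².
ω_f = I_p ω_i / I_f = (479.0)(33.7) / 594.7 = 27.14 rpm.
KE_i = ½(479.0)(3.529 rad/s)² = 2983 J; KE_f = ½(594.7)(2.842)² = 2403 J.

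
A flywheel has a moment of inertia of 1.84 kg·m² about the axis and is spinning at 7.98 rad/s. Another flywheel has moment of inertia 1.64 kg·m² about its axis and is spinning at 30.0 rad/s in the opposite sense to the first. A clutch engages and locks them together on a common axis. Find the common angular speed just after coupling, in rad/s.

The coupling torques are internal; angular momentum about the shared axis is conserved.
Taking A's sense as positive: L = (1.840)(7.98) − (1.640)(30.0) = -34.52 kg·m²·rad/s.
Combined I = 1.840 + 1.640 = 3.480 kg·m².
ω_f = L / I = -34.52 / 3.480 = -9.919 rad/s.

|ω_f| ≈ 9.92 rad/s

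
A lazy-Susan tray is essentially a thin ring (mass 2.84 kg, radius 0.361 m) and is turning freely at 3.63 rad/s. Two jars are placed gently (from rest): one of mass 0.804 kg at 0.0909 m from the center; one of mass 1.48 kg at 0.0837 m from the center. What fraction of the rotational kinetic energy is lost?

fraction ≈ 0.0439

No external torque acts about the center; L_before = L_after.
I_p = (2.84)(0.361)² = 0.3701 kg·m².
Added inertia Σmr² = (0.804)(0.0909)² + (1.48)(0.0837)² = 0.01701 kg·m²; I_f = 0.3701 + 0.01701 = 0.3871 kg·m².
ω_f = I_p ω_i / I_f = (0.3701)(3.63) / 0.3871 = 3.470 rad/s.
KE_i = ½(0.3701)(3.630 rad/s)² = 2.438 J; KE_f = ½(0.3871)(3.470)² = 2.331 J.
Fraction lost = 0.04394.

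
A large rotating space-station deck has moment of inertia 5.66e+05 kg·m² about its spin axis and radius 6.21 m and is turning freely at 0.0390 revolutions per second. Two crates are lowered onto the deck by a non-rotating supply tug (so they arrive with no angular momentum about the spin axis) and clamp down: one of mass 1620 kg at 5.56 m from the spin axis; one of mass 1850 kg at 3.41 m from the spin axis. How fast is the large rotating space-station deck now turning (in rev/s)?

The added mass arrives with no angular momentum about the spin axis, and any external torque about the spin axis is negligible, so the system's angular momentum is conserved.
Added inertia Σmr² = (1620)(5.56)² + (1850)(3.41)² = 71590 kg·m²; I_f = 5.660e+05 + 71590 = 6.376e+05 kg·m².
ω_f = I_p ω_i / I_f = (5.660e+05)(0.0390) / 6.376e+05 = 0.03462 rev/s.

ω_f ≈ 0.0346 rev/s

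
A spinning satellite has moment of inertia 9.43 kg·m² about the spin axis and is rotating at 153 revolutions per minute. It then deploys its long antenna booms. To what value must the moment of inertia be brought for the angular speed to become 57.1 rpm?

Angular momentum about the spin axis is conserved since the torque about it is zero.
I₂ = I₁ω₁ / ω₂ = (9.43)(153) / (57.1) = 25.27 kg·m².

I₂ ≈ 25.3 kg·m²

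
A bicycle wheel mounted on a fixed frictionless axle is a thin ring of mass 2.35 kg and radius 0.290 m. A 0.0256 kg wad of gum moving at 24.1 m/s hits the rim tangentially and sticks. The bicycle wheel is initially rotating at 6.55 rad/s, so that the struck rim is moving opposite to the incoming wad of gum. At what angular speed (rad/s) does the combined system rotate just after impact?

|ω_f| ≈ 5.58 rad/s

About the axle the impulsive forces during the collision are internal, so angular momentum about that axis is conserved.
I_p = (2.35)(0.290)² = 0.1976 kg·m². Taking the sense of the wad of gum's angular momentum as positive, L_{wad} = m v R = (0.0256)(24.1)(0.290) = 0.1789 kg·m²/s.
L_i = −I_p ω_p + m v R = −(0.1976)(6.55) + 0.1789 = -1.116 kg·m²/s.
After sticking, I_f = I_p + m R² = 0.1976 + (0.0256)(0.290)² = 0.1998 kg·m².
ω_f = L_i / I_f = -1.116 / 0.1998 = -5.584 rad/s.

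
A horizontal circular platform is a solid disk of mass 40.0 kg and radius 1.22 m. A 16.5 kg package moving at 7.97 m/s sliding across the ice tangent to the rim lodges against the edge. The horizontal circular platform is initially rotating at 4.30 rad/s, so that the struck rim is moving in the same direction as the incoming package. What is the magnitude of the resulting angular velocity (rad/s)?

|ω_f| ≈ 5.31 rad/s

The axle reaction passes through the central axle and exerts no torque about it; angular momentum about the central axle is conserved through the impact.
I_p = ½(40.0)(1.22)² = 29.77 kg·m². Taking the sense of the package's angular momentum as positive, L_{package} = m v R = (16.5)(7.97)(1.22) = 160.4 kg·m²/s.
L_i = +I_p ω_p + m v R = +(29.77)(4.30) + 160.4 = 288.4 kg·m²/s.
After sticking, I_f = I_p + m R² = 29.77 + (16.5)(1.22)² = 54.33 kg·m².
ω_f = L_i / I_f = 288.4 / 54.33 = 5.309 rad/s.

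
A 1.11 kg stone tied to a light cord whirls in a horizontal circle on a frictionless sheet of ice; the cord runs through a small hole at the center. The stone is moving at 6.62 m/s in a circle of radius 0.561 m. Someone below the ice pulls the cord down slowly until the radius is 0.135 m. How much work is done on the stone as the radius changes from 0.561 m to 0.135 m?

Central (radial) force ⇒ zero torque about the center ⇒ m v r is constant.
v₂ = v₁ r₁ / r₂ = (6.62)(0.561) / (0.135) = 27.51 m/s.
W = ΔKE = ½m(v₂² − v₁²) = 395.7 J.

W ≈ 396 J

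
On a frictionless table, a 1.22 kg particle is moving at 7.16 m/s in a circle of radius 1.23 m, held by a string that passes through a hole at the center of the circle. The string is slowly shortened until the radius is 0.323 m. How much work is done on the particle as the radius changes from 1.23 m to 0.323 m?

W ≈ 422 J

Central (radial) force ⇒ zero torque about the center ⇒ m v r is constant.
v₂ = v₁ r₁ / r₂ = (7.16)(1.23) / (0.323) = 27.27 m/s.
W = ΔKE = ½m(v₂² − v₁²) = 422.2 J.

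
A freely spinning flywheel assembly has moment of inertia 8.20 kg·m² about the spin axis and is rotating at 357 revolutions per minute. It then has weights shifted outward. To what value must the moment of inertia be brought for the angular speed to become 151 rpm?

I₂ ≈ 19.4 kg·m²

No external torque acts about the spin axis, so angular momentum is conserved.
I₂ = I₁ω₁ / ω₂ = (8.20)(357) / (151) = 19.39 kg·m².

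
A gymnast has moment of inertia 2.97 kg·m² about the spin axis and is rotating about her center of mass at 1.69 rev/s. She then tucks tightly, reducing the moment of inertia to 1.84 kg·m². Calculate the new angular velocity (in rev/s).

Angular momentum about the spin axis is conserved since the torque about it is zero.
ω₂ = I₁ω₁ / I₂ = (2.970)(1.69 rev/s) / (1.840) = 2.728 rev/s.

ω₂ ≈ 2.73 rev/s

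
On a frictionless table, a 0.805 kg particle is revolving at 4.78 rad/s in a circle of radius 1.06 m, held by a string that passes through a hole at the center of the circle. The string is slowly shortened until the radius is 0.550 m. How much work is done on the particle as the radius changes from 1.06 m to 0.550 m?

W ≈ 28.0 J

The constraining force is radial, so m r² ω about the center is conserved.
ω₂ = ω₁ (r₁/r₂)² = (4.78)(1.06/0.550)² = 17.75 rad/s.
W = ΔKE = ½m(v₂² − v₁²) = 28.05 J.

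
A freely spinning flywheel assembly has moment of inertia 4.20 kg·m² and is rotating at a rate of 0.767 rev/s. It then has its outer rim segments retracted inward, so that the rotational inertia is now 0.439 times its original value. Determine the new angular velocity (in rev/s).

No external torque acts about the spin axis, so angular momentum is conserved.
I₂ = 0.439 × 4.20 = 1.844 kg·m².
ω₂ = I₁ω₁ / I₂ = (4.200)(0.767 rev/s) / (1.844) = 1.747 rev/s.

ω₂ ≈ 1.75 rev/s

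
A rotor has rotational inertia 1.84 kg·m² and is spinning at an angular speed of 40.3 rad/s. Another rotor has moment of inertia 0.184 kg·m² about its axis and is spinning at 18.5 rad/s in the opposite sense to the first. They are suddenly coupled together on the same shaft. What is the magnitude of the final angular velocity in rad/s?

|ω_f| ≈ 35.0 rad/s

The coupling torques are internal; angular momentum about the shared axis is conserved.
Taking A's sense as positive: L = (1.840)(40.3) − (0.1840)(18.5) = 70.75 kg·m²·rad/s.
Combined I = 1.840 + 0.1840 = 2.024 kg·m².
ω_f = L / I = 70.75 / 2.024 = 34.95 rad/s.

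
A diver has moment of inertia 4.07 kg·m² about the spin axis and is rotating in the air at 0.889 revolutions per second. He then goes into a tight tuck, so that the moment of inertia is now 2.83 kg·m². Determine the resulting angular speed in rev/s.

With no external torque about the axis, L is conserved: I₁ω₁ = I₂ω₂.
ω₂ = I₁ω₁ / I₂ = (4.070)(0.889 rev/s) / (2.830) = 1.279 rev/s.

ω₂ ≈ 1.28 rev/s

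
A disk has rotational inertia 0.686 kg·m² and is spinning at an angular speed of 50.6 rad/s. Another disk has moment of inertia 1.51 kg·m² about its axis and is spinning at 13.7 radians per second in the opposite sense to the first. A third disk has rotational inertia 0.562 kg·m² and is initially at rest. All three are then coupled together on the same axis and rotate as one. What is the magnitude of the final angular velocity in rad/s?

No external torque acts about the common axis, so total angular momentum is conserved.
Taking A's sense as positive: L = (0.6860)(50.6) − (1.510)(13.7) = 14.02 kg·m²·rad/s.
Combined I = 0.6860 + 1.510 + 0.5620 = 2.758 kg·m².
ω_f = L / I = 14.02 / 2.758 = 5.085 rad/s.

|ω_f| ≈ 5.09 rad/s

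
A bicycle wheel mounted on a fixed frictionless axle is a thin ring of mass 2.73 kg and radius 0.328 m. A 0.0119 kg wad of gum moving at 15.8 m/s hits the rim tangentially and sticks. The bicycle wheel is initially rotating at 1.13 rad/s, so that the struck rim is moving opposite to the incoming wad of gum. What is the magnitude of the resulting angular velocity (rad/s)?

About the axle the impulsive forces during the collision are internal, so angular momentum about that axis is conserved.
I_p = (2.73)(0.328)² = 0.2937 kg·m². Taking the sense of the wad of gum's angular momentum as positive, L_{wad} = m v R = (0.0119)(15.8)(0.328) = 0.06167 kg·m²/s.
L_i = −I_p ω_p + m v R = −(0.2937)(1.13) + 0.06167 = -0.2702 kg·m²/s.
After sticking, I_f = I_p + m R² = 0.2937 + (0.0119)(0.328)² = 0.2950 kg·m².
ω_f = L_i / I_f = -0.2702 / 0.2950 = -0.9160 rad/s.

|ω_f| ≈ 0.916 rad/s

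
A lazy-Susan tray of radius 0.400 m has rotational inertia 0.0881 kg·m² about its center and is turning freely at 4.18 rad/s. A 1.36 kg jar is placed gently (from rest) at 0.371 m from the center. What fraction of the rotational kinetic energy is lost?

The added mass arrives with no angular momentum about the center, and any external torque about the center is negligible, so the system's angular momentum is conserved.
Added inertia Σmr² = (1.36)(0.371)² = 0.1872 kg·m²; I_f = 0.08810 + 0.1872 = 0.2753 kg·m².
ω_f = I_p ω_i / I_f = (0.08810)(4.18) / 0.2753 = 1.338 rad/s.
KE_i = ½(0.08810)(4.180 rad/s)² = 0.7697 J; KE_f = ½(0.2753)(1.338)² = 0.2463 J.
Fraction lost = 0.6800.

fraction ≈ 0.680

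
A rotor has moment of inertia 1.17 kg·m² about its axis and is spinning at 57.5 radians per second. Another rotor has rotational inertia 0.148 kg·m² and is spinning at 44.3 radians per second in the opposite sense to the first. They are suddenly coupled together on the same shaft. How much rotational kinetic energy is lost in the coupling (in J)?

ΔKE lost ≈ 681 J

No external torque acts about the common axis, so total angular momentum is conserved.
Taking A's sense as positive: L = (1.170)(57.5) − (0.1480)(44.3) = 60.72 kg·m²·rad/s.
Combined I = 1.170 + 0.1480 = 1.318 kg·m².
ω_f = L / I = 60.72 / 1.318 = 46.07 rad/s.
KE_i = ½ΣIω² = 2079 J; KE_f = ½(1.318)(46.07)² = 1399 J.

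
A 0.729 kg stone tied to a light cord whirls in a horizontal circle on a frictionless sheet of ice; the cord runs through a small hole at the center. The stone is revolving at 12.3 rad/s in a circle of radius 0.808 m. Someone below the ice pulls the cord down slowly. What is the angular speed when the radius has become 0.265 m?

The constraining force is radial, so m r² ω about the center is conserved.
ω₂ = ω₁ (r₁/r₂)² = (12.3)(0.808/0.265)² = 114.3 rad/s.

ω₂ ≈ 114 rad/s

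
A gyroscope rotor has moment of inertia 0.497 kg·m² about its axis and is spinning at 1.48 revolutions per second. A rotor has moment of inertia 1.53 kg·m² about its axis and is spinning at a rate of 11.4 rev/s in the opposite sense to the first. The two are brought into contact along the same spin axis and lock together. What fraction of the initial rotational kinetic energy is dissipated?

fraction ≈ 0.311

The coupling torques are internal; angular momentum about the shared axis is conserved.
Taking A's sense as positive: L = (0.4970)(1.48) − (1.530)(11.4) = -16.71 kg·m²·rev/s.
Combined I = 0.4970 + 1.530 = 2.027 kg·m².
ω_f = L / I = -16.71 / 2.027 = -8.242 rev/s.
KE_i = ½ΣIω² = 3946 J; KE_f = ½(2.027)(51.79)² = 2718 J.
Fraction dissipated = (KE_i − KE_f)/KE_i = 0.3113.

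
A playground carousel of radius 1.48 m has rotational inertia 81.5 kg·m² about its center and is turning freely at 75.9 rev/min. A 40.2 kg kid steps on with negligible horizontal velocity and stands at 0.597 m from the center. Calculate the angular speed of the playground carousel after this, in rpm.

ω_f ≈ 64.6 rpm

The added mass arrives with no angular momentum about the center, and any external torque about the center is negligible, so the system's angular momentum is conserved.
Added inertia Σmr² = (40.2)(0.597)² = 14.33 kg·m²; I_f = 81.50 + 14.33 = 95.83 kg·m².
ω_f = I_p ω_i / I_f = (81.50)(75.9) / 95.83 = 64.55 rpm.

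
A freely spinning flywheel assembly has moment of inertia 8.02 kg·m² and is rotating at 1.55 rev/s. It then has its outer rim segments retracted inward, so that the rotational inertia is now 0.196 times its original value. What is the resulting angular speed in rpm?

No external torque acts about the spin axis, so angular momentum is conserved.
I₂ = 0.196 × 8.02 = 1.572 kg·m².
ω₂ = I₁ω₁ / I₂ = (8.020)(1.55 rev/s) / (1.572) = 7.908 rev/s = 474.5 rpm.

ω₂ ≈ 474 rpm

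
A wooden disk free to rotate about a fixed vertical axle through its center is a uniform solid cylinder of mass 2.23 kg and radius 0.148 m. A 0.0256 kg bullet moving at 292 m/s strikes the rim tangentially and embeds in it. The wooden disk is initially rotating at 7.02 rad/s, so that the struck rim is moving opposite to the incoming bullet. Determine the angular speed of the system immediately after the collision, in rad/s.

|ω_f| ≈ 37.4 rad/s

About the axle the impulsive forces during the collision are internal, so angular momentum about that axis is conserved.
I_p = ½(2.23)(0.148)² = 0.02442 kg·m². Taking the sense of the bullet's angular momentum as positive, L_{bullet} = m v R = (0.0256)(292)(0.148) = 1.106 kg·m²/s.
L_i = −I_p ω_p + m v R = −(0.02442)(7.02) + 1.106 = 0.9349 kg·m²/s.
After sticking, I_f = I_p + m R² = 0.02442 + (0.0256)(0.148)² = 0.02498 kg·m².
ω_f = L_i / I_f = 0.9349 / 0.02498 = 37.42 rad/s.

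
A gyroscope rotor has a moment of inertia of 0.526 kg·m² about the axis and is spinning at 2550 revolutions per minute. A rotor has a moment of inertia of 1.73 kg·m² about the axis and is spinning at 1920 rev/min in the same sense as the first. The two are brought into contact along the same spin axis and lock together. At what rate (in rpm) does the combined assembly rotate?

The coupling torques are internal; angular momentum about the shared axis is conserved.
Taking A's sense as positive: L = (0.5260)(2550) + (1.730)(1920) = 4663 kg·m²·rpm.
Combined I = 0.5260 + 1.730 = 2.256 kg·m².
ω_f = L / I = 4663 / 2.256 = 2067 rpm.

|ω_f| ≈ 2070 rpm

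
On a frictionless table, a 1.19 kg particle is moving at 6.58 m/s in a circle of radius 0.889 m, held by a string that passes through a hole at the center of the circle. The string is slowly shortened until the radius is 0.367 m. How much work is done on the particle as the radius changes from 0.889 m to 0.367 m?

The only horizontal force on the mass is along the cord (radial), so it exerts no torque about the hole and angular momentum m v r is conserved.
v₂ = v₁ r₁ / r₂ = (6.58)(0.889) / (0.367) = 15.94 m/s.
W = ΔKE = ½m(v₂² − v₁²) = 125.4 J.

W ≈ 125 J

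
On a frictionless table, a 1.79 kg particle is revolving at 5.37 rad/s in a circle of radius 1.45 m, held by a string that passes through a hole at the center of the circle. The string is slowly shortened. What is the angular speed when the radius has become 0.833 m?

ω₂ ≈ 16.3 rad/s

The constraining force is radial, so m r² ω about the center is conserved.
ω₂ = ω₁ (r₁/r₂)² = (5.37)(1.45/0.833)² = 16.27 rad/s.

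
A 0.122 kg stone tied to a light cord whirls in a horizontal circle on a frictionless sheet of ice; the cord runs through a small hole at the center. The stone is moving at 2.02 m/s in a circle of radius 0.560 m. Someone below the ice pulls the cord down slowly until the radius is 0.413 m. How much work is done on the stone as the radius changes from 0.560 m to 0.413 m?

The only horizontal force on the mass is along the cord (radial), so it exerts no torque about the hole and angular momentum m v r is conserved.
v₂ = v₁ r₁ / r₂ = (2.02)(0.560) / (0.413) = 2.739 m/s.
W = ΔKE = ½m(v₂² − v₁²) = 0.2087 J.

W ≈ 0.209 J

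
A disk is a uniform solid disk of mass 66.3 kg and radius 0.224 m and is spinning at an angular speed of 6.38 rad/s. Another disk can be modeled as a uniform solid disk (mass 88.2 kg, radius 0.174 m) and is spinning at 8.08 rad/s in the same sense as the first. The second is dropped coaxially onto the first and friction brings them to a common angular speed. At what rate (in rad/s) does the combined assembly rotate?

|ω_f| ≈ 7.14 rad/s

The coupling torques are internal; angular momentum about the shared axis is conserved.
Moments of inertia: I_A = ½(66.3)(0.224)² = 1.663 kg·m²; I_B = ½(88.2)(0.174)² = 1.335 kg·m².
Taking A's sense as positive: L = (1.663)(6.38) + (1.335)(8.08) = 21.40 kg·m²·rad/s.
Combined I = 1.663 + 1.335 = 2.999 kg·m².
ω_f = L / I = 21.40 / 2.999 = 7.137 rad/s.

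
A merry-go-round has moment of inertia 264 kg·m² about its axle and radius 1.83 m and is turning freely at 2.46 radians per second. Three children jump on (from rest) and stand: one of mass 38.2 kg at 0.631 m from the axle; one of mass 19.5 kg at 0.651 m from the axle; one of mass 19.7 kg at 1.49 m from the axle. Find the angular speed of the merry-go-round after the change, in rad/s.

ω_f ≈ 1.96 rad/s

The added mass arrives with no angular momentum about the axle, and any external torque about the axle is negligible, so the system's angular momentum is conserved.
Added inertia Σmr² = (38.2)(0.631)² + (19.5)(0.651)² + (19.7)(1.49)² = 67.21 kg·m²; I_f = 264.0 + 67.21 = 331.2 kg·m².
ω_f = I_p ω_i / I_f = (264.0)(2.46) / 331.2 = 1.961 rad/s.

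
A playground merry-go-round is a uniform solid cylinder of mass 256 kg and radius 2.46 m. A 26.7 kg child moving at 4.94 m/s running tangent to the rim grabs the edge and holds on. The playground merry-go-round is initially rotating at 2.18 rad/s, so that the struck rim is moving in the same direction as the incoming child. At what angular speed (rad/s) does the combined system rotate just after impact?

|ω_f| ≈ 2.15 rad/s

About the axle the impulsive forces during the collision are internal, so angular momentum about that axis is conserved.
I_p = ½(256)(2.46)² = 774.6 kg·m². Taking the sense of the child's angular momentum as positive, L_{child} = m v R = (26.7)(4.94)(2.46) = 324.5 kg·m²/s.
L_i = +I_p ω_p + m v R = +(774.6)(2.18) + 324.5 = 2013 kg·m²/s.
After sticking, I_f = I_p + m R² = 774.6 + (26.7)(2.46)² = 936.2 kg·m².
ω_f = L_i / I_f = 2013 / 936.2 = 2.150 rad/s.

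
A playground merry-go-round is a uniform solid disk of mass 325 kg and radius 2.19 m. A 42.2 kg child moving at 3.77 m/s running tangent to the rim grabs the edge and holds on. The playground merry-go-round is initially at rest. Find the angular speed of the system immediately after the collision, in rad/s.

|ω_f| ≈ 0.355 rad/s

The axle reaction passes through the axle and exerts no torque about it; angular momentum about the axle is conserved through the impact.
I_p = ½(325)(2.19)² = 779.4 kg·m². Taking the sense of the child's angular momentum as positive, L_{child} = m v R = (42.2)(3.77)(2.19) = 348.4 kg·m²/s.
L_i = 0 + 348.4 = 348.4 kg·m²/s.
After sticking, I_f = I_p + m R² = 779.4 + (42.2)(2.19)² = 981.8 kg·m².
ω_f = L_i / I_f = 348.4 / 981.8 = 0.3549 rad/s.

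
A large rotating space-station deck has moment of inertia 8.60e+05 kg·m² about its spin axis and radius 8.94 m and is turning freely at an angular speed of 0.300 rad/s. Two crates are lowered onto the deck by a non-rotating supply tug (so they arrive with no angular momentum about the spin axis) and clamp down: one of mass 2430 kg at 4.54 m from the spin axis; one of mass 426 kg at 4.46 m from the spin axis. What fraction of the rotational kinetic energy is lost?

The added mass arrives with no angular momentum about the spin axis, and any external torque about the spin axis is negligible, so the system's angular momentum is conserved.
Added inertia Σmr² = (2430)(4.54)² + (426)(4.46)² = 58560 kg·m²; I_f = 8.600e+05 + 58560 = 9.186e+05 kg·m².
ω_f = I_p ω_i / I_f = (8.600e+05)(0.300) / 9.186e+05 = 0.2809 rad/s.
KE_i = ½(8.600e+05)(0.3000 rad/s)² = 38700 J; KE_f = ½(9.186e+05)(0.2809)² = 36230 J.
Fraction lost = 0.06375.

fraction ≈ 0.0638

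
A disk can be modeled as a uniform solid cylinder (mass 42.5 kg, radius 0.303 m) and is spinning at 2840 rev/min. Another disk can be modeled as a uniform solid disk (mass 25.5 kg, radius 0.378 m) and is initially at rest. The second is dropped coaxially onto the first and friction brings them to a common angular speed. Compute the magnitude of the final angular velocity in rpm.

No external torque acts about the common axis, so total angular momentum is conserved.
Moments of inertia: I_A = ½(42.5)(0.303)² = 1.951 kg·m²; I_B = ½(25.5)(0.378)² = 1.822 kg·m².
Taking A's sense as positive: L = (1.951)(2840) = 5541 kg·m²·rpm.
Combined I = 1.951 + 1.822 = 3.773 kg·m².
ω_f = L / I = 5541 / 3.773 = 1469 rpm.

|ω_f| ≈ 1470 rpm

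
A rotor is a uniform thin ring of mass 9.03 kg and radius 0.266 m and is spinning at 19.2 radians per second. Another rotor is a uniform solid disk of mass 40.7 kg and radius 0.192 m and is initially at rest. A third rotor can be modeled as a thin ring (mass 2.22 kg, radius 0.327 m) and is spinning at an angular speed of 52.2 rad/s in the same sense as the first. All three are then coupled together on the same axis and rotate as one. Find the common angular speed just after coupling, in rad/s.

No external torque acts about the common axis, so total angular momentum is conserved.
Moments of inertia: I_A = (9.03)(0.266)² = 0.6389 kg·m²; I_B = ½(40.7)(0.192)² = 0.7502 kg·m²; I_C = (2.22)(0.327)² = 0.2374 kg·m².
Taking A's sense as positive: L = (0.6389)(19.2) + (0.2374)(52.2) = 24.66 kg·m²·rad/s.
Combined I = 0.6389 + 0.7502 + 0.2374 = 1.626 kg·m².
ω_f = L / I = 24.66 / 1.626 = 15.16 rad/s.

|ω_f| ≈ 15.2 rad/s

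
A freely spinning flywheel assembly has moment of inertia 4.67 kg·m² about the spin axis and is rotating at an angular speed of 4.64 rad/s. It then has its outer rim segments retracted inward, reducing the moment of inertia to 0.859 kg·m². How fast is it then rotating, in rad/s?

Angular momentum about the spin axis is conserved since the torque about it is zero.
ω₂ = I₁ω₁ / I₂ = (4.670)(4.64 rad/s) / (0.8590) = 25.23 rad/s.

ω₂ ≈ 25.2 rad/s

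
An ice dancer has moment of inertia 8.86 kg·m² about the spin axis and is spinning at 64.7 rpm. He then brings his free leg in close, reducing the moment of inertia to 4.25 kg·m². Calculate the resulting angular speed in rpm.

No external torque acts about the spin axis, so angular momentum is conserved.
ω₂ = I₁ω₁ / I₂ = (8.860)(64.7 rpm) / (4.250) = 134.9 rpm.

ω₂ ≈ 135 rpm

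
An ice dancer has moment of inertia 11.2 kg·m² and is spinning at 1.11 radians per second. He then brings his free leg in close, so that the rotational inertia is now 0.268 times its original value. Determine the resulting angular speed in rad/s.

With no external torque about the axis, L is conserved: I₁ω₁ = I₂ω₂.
I₂ = 0.268 × 11.2 = 3.002 kg·m².
ω₂ = I₁ω₁ / I₂ = (11.20)(1.11 rad/s) / (3.002) = 4.142 rad/s.

ω₂ ≈ 4.14 rad/s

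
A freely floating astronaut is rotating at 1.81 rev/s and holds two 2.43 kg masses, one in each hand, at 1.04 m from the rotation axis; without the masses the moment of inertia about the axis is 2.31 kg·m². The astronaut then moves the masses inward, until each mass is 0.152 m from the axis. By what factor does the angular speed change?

Angular momentum about the spin axis is conserved since the torque about it is zero.
I₁ = 2.31 + 2(2.43)(1.04)² = 7.567 kg·m²; I₂ = 2.31 + 2(2.43)(0.152)² = 2.422 kg·m².
ω₂/ω₁ = I₁/I₂ = 7.567 / 2.422 = 3.124.

ω₂/ω₁ ≈ 3.12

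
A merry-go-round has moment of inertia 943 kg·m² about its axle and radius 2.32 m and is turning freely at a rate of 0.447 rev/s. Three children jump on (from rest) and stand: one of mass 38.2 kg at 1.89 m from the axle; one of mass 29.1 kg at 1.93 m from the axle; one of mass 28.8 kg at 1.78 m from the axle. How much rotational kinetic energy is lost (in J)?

No external torque acts about the axle; L_before = L_after.
Added inertia Σmr² = (38.2)(1.89)² + (29.1)(1.93)² + (28.8)(1.78)² = 336.1 kg·m²; I_f = 943.0 + 336.1 = 1279 kg·m².
ω_f = I_p ω_i / I_f = (943.0)(0.447) / 1279 = 0.3295 rev/s.
KE_i = ½(943.0)(2.809 rad/s)² = 3719 J; KE_f = ½(1279)(2.071)² = 2742 J.

energy lost ≈ 977 J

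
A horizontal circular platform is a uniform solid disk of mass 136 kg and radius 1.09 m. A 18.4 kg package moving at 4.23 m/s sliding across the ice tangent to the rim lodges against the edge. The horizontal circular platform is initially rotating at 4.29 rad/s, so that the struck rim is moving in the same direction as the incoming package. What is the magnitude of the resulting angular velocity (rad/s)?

About the central axle the impulsive forces during the collision are internal, so angular momentum about that axis is conserved.
I_p = ½(136)(1.09)² = 80.79 kg·m². Taking the sense of the package's angular momentum as positive, L_{package} = m v R = (18.4)(4.23)(1.09) = 84.84 kg·m²/s.
L_i = +I_p ω_p + m v R = +(80.79)(4.29) + 84.84 = 431.4 kg·m²/s.
After sticking, I_f = I_p + m R² = 80.79 + (18.4)(1.09)² = 102.7 kg·m².
ω_f = L_i / I_f = 431.4 / 102.7 = 4.203 rad/s.

|ω_f| ≈ 4.20 rad/s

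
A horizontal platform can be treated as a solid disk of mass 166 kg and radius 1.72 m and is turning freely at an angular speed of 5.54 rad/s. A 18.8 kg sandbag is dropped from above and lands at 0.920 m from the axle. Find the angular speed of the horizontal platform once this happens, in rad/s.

The added mass arrives with no angular momentum about the axle, and any external torque about the axle is negligible, so the system's angular momentum is conserved.
I_p = ½(166)(1.72)² = 245.5 kg·m².
Added inertia Σmr² = (18.8)(0.920)² = 15.91 kg·m²; I_f = 245.5 + 15.91 = 261.5 kg·m².
ω_f = I_p ω_i / I_f = (245.5)(5.54) / 261.5 = 5.203 rad/s.

ω_f ≈ 5.20 rad/s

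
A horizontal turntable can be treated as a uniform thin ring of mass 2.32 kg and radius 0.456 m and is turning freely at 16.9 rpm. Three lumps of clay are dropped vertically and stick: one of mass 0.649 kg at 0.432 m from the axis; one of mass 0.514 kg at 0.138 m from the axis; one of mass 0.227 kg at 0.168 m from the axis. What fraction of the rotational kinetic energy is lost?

No external torque acts about the axis; L_before = L_after.
I_p = (2.32)(0.456)² = 0.4824 kg·m².
Added inertia Σmr² = (0.649)(0.432)² + (0.514)(0.138)² + (0.227)(0.168)² = 0.1373 kg·m²; I_f = 0.4824 + 0.1373 = 0.6197 kg·m².
ω_f = I_p ω_i / I_f = (0.4824)(16.9) / 0.6197 = 13.16 rpm.
KE_i = ½(0.4824)(1.770 rad/s)² = 0.7555 J; KE_f = ½(0.6197)(1.378)² = 0.5881 J.
Fraction lost = 0.2216.

fraction ≈ 0.222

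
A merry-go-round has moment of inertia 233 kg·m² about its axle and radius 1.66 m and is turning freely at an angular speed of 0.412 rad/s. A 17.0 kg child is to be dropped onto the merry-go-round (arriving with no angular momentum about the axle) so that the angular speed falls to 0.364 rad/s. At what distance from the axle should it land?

No external torque acts about the axle; L_before = L_after.
I_p ω_i = (I_p + m r²) ω_f ⇒ m r² = I_p(ω_i/ω_f − 1) = 233.0(0.412/0.364 − 1) = 30.73 kg·m².
r = √(30.73/17.0) = 1.344 m.

r ≈ 1.34 m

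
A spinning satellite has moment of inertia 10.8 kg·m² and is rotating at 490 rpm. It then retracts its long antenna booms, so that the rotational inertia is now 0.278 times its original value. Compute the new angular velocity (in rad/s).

No external torque acts about the spin axis, so angular momentum is conserved.
I₂ = 0.278 × 10.8 = 3.002 kg·m².
ω₂ = I₁ω₁ / I₂ = (10.80)(490 rpm) / (3.002) = 1763 rpm = 184.6 rad/s.

ω₂ ≈ 185 rad/s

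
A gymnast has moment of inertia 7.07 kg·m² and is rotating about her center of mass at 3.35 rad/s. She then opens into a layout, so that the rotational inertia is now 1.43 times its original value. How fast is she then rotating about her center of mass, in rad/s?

With no external torque about the axis, L is conserved: I₁ω₁ = I₂ω₂.
I₂ = 1.43 × 7.07 = 10.11 kg·m².
ω₂ = I₁ω₁ / I₂ = (7.070)(3.35 rad/s) / (10.11) = 2.343 rad/s.

ω₂ ≈ 2.34 rad/s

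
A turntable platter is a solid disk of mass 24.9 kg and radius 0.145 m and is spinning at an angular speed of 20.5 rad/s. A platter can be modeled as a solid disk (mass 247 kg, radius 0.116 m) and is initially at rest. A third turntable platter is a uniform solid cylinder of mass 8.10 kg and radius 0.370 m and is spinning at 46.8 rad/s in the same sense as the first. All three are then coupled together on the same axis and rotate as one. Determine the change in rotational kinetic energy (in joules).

No external torque acts about the common axis, so total angular momentum is conserved.
Moments of inertia: I_A = ½(24.9)(0.145)² = 0.2618 kg·m²; I_B = ½(247)(0.116)² = 1.662 kg·m²; I_C = ½(8.10)(0.370)² = 0.5544 kg·m².
Taking A's sense as positive: L = (0.2618)(20.5) + (0.5544)(46.8) = 31.31 kg·m²·rad/s.
Combined I = 0.2618 + 1.662 + 0.5544 = 2.478 kg·m².
ω_f = L / I = 31.31 / 2.478 = 12.64 rad/s.
KE_i = ½ΣIω² = 662.2 J; KE_f = ½(2.478)(12.64)² = 197.9 J.

ΔKE ≈ -464 J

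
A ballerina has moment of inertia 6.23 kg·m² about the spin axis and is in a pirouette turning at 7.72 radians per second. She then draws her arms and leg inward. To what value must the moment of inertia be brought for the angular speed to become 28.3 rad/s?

I₂ ≈ 1.70 kg·m²

With no external torque about the axis, L is conserved: I₁ω₁ = I₂ω₂.
I₂ = I₁ω₁ / ω₂ = (6.23)(7.72) / (28.3) = 1.699 kg·m².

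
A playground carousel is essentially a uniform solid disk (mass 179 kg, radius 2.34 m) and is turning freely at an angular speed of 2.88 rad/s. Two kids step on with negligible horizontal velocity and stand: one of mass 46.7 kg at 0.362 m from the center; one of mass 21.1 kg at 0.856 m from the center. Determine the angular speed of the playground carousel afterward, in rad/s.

ω_f ≈ 2.76 rad/s

No external torque acts about the center; L_before = L_after.
I_p = ½(179)(2.34)² = 490.1 kg·m².
Added inertia Σmr² = (46.7)(0.362)² + (21.1)(0.856)² = 21.58 kg·m²; I_f = 490.1 + 21.58 = 511.6 kg·m².
ω_f = I_p ω_i / I_f = (490.1)(2.88) / 511.6 = 2.759 rad/s.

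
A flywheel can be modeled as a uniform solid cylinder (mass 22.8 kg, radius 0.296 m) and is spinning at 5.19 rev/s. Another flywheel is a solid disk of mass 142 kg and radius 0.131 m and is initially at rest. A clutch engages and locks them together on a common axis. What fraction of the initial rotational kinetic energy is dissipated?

The coupling torques are internal; angular momentum about the shared axis is conserved.
Moments of inertia: I_A = ½(22.8)(0.296)² = 0.9988 kg·m²; I_B = ½(142)(0.131)² = 1.218 kg·m².
Taking A's sense as positive: L = (0.9988)(5.19) = 5.184 kg·m²·rev/s.
Combined I = 0.9988 + 1.218 = 2.217 kg·m².
ω_f = L / I = 5.184 / 2.217 = 2.338 rev/s.
KE_i = ½ΣIω² = 531.1 J; KE_f = ½(2.217)(14.69)² = 239.2 J.
Fraction dissipated = (KE_i − KE_f)/KE_i = 0.5495.

fraction ≈ 0.550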